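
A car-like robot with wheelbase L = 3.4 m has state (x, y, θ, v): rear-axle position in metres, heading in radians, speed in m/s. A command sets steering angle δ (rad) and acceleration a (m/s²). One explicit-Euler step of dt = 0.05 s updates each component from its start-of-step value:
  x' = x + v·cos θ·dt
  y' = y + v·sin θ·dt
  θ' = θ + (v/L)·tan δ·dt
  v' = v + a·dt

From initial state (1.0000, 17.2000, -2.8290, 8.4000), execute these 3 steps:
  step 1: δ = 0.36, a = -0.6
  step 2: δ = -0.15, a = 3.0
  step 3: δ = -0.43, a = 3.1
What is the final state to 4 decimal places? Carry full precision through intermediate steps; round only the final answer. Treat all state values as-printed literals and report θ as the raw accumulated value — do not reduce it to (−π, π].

after step 1 (δ=0.36, a=-0.6): (0.600353, 17.070839, -2.782503, 8.370000)
after step 2 (δ=-0.15, a=3.0): (0.208547, 16.923769, -2.801106, 8.520000)
after step 3 (δ=-0.43, a=3.1): (-0.192998, 16.781508, -2.858569, 8.675000)

(-0.1930, 16.7815, -2.8586, 8.6750)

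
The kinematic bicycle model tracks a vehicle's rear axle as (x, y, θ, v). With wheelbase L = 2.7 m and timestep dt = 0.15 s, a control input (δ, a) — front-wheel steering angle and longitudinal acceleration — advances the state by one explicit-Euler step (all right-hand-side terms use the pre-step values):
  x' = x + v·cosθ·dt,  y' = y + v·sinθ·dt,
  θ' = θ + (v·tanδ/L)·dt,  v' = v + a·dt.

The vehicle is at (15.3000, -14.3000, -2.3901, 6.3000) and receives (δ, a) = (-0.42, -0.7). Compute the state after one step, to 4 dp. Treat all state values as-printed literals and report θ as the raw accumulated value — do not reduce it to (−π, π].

(14.6095, -14.9452, -2.5464, 6.1950)

x' = 15.3000 + 6.3000·cos(-2.3901)·0.15 = 14.6095
y' = -14.3000 + 6.3000·sin(-2.3901)·0.15 = -14.9452
θ' = -2.3901 + (6.3000/2.7)·tan(-0.42)·0.15 = -2.5464
v' = 6.3000 − 0.7000·0.15 = 6.1950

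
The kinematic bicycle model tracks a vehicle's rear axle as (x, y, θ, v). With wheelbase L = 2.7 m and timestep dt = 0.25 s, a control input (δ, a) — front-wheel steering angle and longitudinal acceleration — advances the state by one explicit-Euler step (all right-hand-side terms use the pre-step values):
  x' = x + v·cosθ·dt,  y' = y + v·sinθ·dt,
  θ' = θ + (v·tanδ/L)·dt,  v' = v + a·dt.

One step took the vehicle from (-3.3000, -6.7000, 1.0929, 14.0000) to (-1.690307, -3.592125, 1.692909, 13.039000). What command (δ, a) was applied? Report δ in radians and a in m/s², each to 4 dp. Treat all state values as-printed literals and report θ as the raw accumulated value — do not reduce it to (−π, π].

a = (v'−v)/dt = (-0.961000)/0.25 = -3.8440
Δθ = θ'−θ = 0.600009;  (v·dt/L) = 14.0000·0.25/2.7 = 1.296296
tan δ = Δθ·L/(v·dt) = 0.462864  →  δ = 0.4335

δ = 0.4335, a = -3.8440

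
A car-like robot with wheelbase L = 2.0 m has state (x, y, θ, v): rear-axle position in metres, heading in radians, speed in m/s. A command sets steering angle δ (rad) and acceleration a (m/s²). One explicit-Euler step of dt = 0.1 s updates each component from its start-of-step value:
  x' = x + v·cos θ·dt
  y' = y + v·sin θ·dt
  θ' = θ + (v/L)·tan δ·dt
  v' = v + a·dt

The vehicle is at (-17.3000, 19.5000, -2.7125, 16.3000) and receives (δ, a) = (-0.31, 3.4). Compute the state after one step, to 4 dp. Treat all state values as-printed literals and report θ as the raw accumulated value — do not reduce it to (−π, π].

(-18.7822, 18.8218, -2.9736, 16.6400)

x' = -17.3000 + 16.3000·cos(-2.7125)·0.1 = -18.7822
y' = 19.5000 + 16.3000·sin(-2.7125)·0.1 = 18.8218
θ' = -2.7125 + (16.3000/2.0)·tan(-0.31)·0.1 = -2.9736
v' = 16.3000 + 3.4000·0.1 = 16.6400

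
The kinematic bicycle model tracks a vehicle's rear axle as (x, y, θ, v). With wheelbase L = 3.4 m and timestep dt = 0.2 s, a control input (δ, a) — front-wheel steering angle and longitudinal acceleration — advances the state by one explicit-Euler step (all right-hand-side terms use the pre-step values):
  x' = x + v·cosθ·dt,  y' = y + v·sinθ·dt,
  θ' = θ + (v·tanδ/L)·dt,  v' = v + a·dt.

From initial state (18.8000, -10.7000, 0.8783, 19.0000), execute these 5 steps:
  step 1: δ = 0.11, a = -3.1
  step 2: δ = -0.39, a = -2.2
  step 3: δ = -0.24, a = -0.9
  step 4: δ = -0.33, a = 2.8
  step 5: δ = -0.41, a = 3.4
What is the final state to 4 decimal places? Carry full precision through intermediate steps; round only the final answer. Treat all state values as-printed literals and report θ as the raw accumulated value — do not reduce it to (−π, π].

after step 1 (δ=0.11, a=-3.1): (21.226150, -7.775312, 1.001739, 18.380000)
after step 2 (δ=-0.39, a=-2.2): (23.206918, -4.678615, 0.557317, 17.940000)
after step 3 (δ=-0.24, a=-0.9): (26.251972, -2.780883, 0.299068, 17.760000)
after step 4 (δ=-0.33, a=2.8): (29.646304, -1.734357, -0.058769, 18.320000)
after step 5 (δ=-0.41, a=3.4): (33.303978, -1.949564, -0.527148, 19.000000)

(33.3040, -1.9496, -0.5271, 19.0000)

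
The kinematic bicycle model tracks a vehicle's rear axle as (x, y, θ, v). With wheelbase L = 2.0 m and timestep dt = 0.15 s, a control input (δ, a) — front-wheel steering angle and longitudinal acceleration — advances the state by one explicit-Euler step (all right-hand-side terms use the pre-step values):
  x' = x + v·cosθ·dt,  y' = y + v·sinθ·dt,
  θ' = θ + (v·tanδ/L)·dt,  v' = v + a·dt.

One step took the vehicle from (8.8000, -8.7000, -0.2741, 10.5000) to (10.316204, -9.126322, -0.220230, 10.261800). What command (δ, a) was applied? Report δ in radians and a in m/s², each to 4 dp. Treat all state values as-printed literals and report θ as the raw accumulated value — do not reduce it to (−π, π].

a = (v'−v)/dt = (-0.238200)/0.15 = -1.5880
Δθ = θ'−θ = 0.053870;  (v·dt/L) = 10.5000·0.15/2.0 = 0.787500
tan δ = Δθ·L/(v·dt) = 0.068406  →  δ = 0.0683

δ = 0.0683, a = -1.5880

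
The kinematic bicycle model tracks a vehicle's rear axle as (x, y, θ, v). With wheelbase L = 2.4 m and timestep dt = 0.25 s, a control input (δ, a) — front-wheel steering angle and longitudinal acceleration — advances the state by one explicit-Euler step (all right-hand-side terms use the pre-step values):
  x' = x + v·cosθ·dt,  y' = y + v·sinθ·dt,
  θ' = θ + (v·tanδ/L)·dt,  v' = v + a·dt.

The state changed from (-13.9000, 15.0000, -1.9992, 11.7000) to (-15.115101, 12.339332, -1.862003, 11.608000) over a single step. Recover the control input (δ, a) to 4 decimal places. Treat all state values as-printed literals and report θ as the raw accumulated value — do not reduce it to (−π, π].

δ = 0.1121, a = -0.3680

a = (v'−v)/dt = (-0.092000)/0.25 = -0.3680
Δθ = θ'−θ = 0.137197;  (v·dt/L) = 11.7000·0.25/2.4 = 1.218750
tan δ = Δθ·L/(v·dt) = 0.112572  →  δ = 0.1121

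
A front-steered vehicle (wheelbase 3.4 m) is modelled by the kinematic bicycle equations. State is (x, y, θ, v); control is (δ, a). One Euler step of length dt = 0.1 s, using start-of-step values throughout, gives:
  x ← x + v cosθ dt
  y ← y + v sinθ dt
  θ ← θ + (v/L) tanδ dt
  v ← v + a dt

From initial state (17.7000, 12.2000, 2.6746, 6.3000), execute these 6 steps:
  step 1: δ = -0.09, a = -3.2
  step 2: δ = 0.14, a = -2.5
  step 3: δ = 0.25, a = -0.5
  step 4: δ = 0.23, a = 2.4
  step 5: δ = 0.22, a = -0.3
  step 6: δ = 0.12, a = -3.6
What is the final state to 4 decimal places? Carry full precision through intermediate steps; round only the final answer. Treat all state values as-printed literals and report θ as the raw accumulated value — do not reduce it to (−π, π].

(14.4686, 13.6581, 2.8246, 5.5300)

after step 1 (δ=-0.09, a=-3.2): (17.137456, 12.483628, 2.657878, 5.980000)
after step 2 (δ=0.14, a=-2.5): (16.608063, 12.761740, 2.682664, 5.730000)
after step 3 (δ=0.25, a=-0.5): (16.094353, 13.015572, 2.725697, 5.680000)
after step 4 (δ=0.23, a=2.4): (15.574772, 13.245050, 2.764812, 5.920000)
after step 5 (δ=0.22, a=-0.3): (15.024298, 13.462863, 2.803748, 5.890000)
after step 6 (δ=0.12, a=-3.6): (14.468594, 13.658090, 2.824637, 5.530000)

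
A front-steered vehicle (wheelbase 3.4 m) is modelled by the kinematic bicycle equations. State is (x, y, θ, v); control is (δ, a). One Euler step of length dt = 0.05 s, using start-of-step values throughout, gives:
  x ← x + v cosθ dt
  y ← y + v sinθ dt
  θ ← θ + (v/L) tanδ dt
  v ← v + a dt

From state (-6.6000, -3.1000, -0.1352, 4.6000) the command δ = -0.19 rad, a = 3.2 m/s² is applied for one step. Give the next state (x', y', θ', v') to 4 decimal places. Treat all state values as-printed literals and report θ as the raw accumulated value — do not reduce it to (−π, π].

(-6.3721, -3.1310, -0.1482, 4.7600)

x' = -6.6000 + 4.6000·cos(-0.1352)·0.05 = -6.3721
y' = -3.1000 + 4.6000·sin(-0.1352)·0.05 = -3.1310
θ' = -0.1352 + (4.6000/3.4)·tan(-0.19)·0.05 = -0.1482
v' = 4.6000 + 3.2000·0.05 = 4.7600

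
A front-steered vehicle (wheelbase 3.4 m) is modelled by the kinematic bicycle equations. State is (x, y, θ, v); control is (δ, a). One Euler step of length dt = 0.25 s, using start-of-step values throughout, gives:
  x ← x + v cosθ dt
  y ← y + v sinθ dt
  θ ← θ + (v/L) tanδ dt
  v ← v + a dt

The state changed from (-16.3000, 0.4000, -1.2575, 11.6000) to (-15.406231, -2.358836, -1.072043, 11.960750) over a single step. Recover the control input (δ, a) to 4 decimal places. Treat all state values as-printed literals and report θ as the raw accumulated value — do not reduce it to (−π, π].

δ = 0.2141, a = 1.4430

a = (v'−v)/dt = (0.360750)/0.25 = 1.4430
Δθ = θ'−θ = 0.185457;  (v·dt/L) = 11.6000·0.25/3.4 = 0.852941
tan δ = Δθ·L/(v·dt) = 0.217432  →  δ = 0.2141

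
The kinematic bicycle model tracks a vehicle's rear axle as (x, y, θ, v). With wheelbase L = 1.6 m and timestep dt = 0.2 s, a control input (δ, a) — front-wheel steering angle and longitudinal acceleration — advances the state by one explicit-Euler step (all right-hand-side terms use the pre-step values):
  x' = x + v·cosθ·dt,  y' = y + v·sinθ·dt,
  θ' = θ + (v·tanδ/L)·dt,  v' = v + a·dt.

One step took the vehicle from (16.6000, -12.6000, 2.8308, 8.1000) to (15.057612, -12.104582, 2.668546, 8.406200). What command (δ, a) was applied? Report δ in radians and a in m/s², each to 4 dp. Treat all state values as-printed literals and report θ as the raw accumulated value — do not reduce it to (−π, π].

a = (v'−v)/dt = (0.306200)/0.2 = 1.5310
Δθ = θ'−θ = -0.162254;  (v·dt/L) = 8.1000·0.2/1.6 = 1.012500
tan δ = Δθ·L/(v·dt) = -0.160251  →  δ = -0.1589

δ = -0.1589, a = 1.5310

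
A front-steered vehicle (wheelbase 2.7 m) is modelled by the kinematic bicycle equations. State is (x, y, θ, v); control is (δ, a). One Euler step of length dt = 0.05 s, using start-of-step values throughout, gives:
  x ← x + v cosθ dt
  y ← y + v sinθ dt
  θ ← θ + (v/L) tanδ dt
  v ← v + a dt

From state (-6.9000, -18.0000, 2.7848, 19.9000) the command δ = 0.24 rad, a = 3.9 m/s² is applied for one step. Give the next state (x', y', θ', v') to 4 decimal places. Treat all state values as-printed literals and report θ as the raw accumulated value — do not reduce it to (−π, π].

x' = -6.9000 + 19.9000·cos(2.7848)·0.05 = -7.8323
y' = -18.0000 + 19.9000·sin(2.7848)·0.05 = -17.6525
θ' = 2.7848 + (19.9000/2.7)·tan(0.24)·0.05 = 2.8750
v' = 19.9000 + 3.9000·0.05 = 20.0950

(-7.8323, -17.6525, 2.8750, 20.0950)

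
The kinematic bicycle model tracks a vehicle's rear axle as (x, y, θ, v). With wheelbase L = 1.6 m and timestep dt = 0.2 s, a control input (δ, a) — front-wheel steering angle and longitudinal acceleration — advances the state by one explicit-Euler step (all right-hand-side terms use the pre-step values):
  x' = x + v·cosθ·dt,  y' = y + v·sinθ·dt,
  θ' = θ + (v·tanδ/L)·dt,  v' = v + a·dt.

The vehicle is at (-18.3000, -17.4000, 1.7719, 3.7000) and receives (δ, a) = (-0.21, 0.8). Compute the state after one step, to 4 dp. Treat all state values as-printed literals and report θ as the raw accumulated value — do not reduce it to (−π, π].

(-18.4478, -16.6749, 1.6733, 3.8600)

x' = -18.3000 + 3.7000·cos(1.7719)·0.2 = -18.4478
y' = -17.4000 + 3.7000·sin(1.7719)·0.2 = -16.6749
θ' = 1.7719 + (3.7000/1.6)·tan(-0.21)·0.2 = 1.6733
v' = 3.7000 + 0.8000·0.2 = 3.8600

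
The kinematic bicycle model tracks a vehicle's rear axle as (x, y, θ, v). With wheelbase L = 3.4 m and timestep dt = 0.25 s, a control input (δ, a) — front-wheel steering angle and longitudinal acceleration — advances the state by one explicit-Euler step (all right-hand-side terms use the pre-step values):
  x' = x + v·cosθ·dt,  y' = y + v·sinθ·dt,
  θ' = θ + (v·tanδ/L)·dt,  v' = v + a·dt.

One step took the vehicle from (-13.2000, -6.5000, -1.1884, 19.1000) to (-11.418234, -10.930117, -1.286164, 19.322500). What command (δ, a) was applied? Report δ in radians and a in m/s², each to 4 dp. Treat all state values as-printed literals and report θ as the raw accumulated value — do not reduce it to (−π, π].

a = (v'−v)/dt = (0.222500)/0.25 = 0.8900
Δθ = θ'−θ = -0.097764;  (v·dt/L) = 19.1000·0.25/3.4 = 1.404412
tan δ = Δθ·L/(v·dt) = -0.069612  →  δ = -0.0695

δ = -0.0695, a = 0.8900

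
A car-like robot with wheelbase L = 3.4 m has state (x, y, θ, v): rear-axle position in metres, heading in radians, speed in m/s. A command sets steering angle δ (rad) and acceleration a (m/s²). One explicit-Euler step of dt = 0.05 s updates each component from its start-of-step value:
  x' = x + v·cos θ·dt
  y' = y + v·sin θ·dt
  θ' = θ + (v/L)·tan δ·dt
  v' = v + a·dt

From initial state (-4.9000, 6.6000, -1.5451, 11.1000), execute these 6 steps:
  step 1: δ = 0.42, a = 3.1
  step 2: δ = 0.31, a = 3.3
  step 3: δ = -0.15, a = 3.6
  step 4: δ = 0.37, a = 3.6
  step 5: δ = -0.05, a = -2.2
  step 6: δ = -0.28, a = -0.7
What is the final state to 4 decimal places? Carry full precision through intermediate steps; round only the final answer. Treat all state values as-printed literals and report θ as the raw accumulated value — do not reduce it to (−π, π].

after step 1 (δ=0.42, a=3.1): (-4.885740, 6.045183, -1.472204, 11.255000)
after step 2 (δ=0.31, a=3.3): (-4.830347, 5.485166, -1.419185, 11.420000)
after step 3 (δ=-0.15, a=3.6): (-4.744108, 4.920716, -1.444567, 11.600000)
after step 4 (δ=0.37, a=3.6): (-4.671089, 4.345331, -1.378402, 11.780000)
after step 5 (δ=-0.05, a=-2.2): (-4.558466, 3.767198, -1.387071, 11.670000)
after step 6 (δ=-0.28, a=-0.7): (-4.451864, 3.193519, -1.436420, 11.635000)

(-4.4519, 3.1935, -1.4364, 11.6350)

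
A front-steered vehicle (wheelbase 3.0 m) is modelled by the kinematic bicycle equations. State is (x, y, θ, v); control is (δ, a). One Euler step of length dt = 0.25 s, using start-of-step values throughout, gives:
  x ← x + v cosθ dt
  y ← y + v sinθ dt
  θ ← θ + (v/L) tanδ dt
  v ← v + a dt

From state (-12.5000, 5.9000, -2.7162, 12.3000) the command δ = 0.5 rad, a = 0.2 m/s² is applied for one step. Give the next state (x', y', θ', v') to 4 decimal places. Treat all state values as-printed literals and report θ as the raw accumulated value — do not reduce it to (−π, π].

(-15.3009, 4.6310, -2.1562, 12.3500)

x' = -12.5000 + 12.3000·cos(-2.7162)·0.25 = -15.3009
y' = 5.9000 + 12.3000·sin(-2.7162)·0.25 = 4.6310
θ' = -2.7162 + (12.3000/3.0)·tan(0.5)·0.25 = -2.1562
v' = 12.3000 + 0.2000·0.25 = 12.3500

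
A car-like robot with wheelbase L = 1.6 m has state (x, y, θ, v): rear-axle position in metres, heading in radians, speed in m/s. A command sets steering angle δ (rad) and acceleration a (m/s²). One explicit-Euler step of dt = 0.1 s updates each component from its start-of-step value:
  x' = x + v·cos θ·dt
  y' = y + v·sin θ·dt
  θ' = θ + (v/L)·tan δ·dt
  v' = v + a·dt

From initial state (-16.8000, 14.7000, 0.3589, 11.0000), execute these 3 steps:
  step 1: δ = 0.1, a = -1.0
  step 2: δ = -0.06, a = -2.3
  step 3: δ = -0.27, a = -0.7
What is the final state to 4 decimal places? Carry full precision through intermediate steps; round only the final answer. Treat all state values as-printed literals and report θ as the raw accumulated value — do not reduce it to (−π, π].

after step 1 (δ=0.1, a=-1.0): (-15.770088, 15.086369, 0.427880, 10.900000)
after step 2 (δ=-0.06, a=-2.3): (-14.778354, 15.538657, 0.386956, 10.670000)
after step 3 (δ=-0.27, a=-0.7): (-13.790246, 15.941312, 0.202393, 10.600000)

(-13.7902, 15.9413, 0.2024, 10.6000)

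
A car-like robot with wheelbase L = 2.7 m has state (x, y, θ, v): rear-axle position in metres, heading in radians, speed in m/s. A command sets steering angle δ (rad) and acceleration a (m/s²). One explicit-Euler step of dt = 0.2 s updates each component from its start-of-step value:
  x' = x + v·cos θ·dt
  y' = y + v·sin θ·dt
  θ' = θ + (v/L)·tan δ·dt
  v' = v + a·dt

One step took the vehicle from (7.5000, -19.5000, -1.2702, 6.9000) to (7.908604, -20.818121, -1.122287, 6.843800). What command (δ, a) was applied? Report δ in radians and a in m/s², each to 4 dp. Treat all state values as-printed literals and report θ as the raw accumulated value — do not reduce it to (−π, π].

δ = 0.2817, a = -0.2810

a = (v'−v)/dt = (-0.056200)/0.2 = -0.2810
Δθ = θ'−θ = 0.147913;  (v·dt/L) = 6.9000·0.2/2.7 = 0.511111
tan δ = Δθ·L/(v·dt) = 0.289395  →  δ = 0.2817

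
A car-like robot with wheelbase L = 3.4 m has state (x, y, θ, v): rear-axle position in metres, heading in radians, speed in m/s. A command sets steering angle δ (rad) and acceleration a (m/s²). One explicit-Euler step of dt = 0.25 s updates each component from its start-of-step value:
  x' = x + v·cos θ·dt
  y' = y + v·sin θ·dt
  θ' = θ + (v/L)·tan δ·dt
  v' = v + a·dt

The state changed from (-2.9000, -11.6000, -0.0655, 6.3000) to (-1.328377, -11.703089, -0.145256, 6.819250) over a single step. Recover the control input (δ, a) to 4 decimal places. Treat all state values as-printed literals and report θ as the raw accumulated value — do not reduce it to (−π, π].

a = (v'−v)/dt = (0.519250)/0.25 = 2.0770
Δθ = θ'−θ = -0.079756;  (v·dt/L) = 6.3000·0.25/3.4 = 0.463235
tan δ = Δθ·L/(v·dt) = -0.172172  →  δ = -0.1705

δ = -0.1705, a = 2.0770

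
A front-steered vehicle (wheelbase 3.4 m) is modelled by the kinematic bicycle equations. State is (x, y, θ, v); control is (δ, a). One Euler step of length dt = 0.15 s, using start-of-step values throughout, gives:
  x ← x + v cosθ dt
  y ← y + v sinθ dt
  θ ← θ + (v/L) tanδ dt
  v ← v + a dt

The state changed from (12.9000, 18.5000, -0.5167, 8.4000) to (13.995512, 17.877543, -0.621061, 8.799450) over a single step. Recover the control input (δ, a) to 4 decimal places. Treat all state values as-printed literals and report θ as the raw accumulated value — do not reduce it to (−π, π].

δ = -0.2745, a = 2.6630

a = (v'−v)/dt = (0.399450)/0.15 = 2.6630
Δθ = θ'−θ = -0.104361;  (v·dt/L) = 8.4000·0.15/3.4 = 0.370588
tan δ = Δθ·L/(v·dt) = -0.281609  →  δ = -0.2745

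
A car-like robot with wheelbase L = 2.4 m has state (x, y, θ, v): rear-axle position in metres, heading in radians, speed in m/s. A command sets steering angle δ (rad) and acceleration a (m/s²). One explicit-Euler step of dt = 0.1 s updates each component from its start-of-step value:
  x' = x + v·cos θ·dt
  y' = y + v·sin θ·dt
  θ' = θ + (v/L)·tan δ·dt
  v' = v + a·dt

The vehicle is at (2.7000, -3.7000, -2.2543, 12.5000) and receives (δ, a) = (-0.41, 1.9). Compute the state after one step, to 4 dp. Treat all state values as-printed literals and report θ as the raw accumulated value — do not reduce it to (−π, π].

(1.9106, -4.6692, -2.4807, 12.6900)

x' = 2.7000 + 12.5000·cos(-2.2543)·0.1 = 1.9106
y' = -3.7000 + 12.5000·sin(-2.2543)·0.1 = -4.6692
θ' = -2.2543 + (12.5000/2.4)·tan(-0.41)·0.1 = -2.4807
v' = 12.5000 + 1.9000·0.1 = 12.6900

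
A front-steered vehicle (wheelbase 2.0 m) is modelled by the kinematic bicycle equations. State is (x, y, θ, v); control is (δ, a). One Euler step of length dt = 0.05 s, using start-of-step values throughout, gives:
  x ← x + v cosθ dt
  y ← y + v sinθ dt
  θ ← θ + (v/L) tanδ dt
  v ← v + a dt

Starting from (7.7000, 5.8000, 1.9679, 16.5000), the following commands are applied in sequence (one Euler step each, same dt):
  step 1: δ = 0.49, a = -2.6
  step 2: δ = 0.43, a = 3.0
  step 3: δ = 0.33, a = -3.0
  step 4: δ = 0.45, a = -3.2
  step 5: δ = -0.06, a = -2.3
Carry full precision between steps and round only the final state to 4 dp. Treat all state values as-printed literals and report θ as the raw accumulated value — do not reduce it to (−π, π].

after step 1 (δ=0.49, a=-2.6): (7.380932, 6.560803, 2.187923, 16.370000)
after step 2 (δ=0.43, a=3.0): (6.907271, 7.228326, 2.375613, 16.520000)
after step 3 (δ=0.33, a=-3.0): (6.311970, 7.800945, 2.517076, 16.370000)
after step 4 (δ=0.45, a=-3.2): (5.647965, 8.279526, 2.714766, 16.210000)
after step 5 (δ=-0.06, a=-2.3): (4.910180, 8.615060, 2.690422, 16.095000)

(4.9102, 8.6151, 2.6904, 16.0950)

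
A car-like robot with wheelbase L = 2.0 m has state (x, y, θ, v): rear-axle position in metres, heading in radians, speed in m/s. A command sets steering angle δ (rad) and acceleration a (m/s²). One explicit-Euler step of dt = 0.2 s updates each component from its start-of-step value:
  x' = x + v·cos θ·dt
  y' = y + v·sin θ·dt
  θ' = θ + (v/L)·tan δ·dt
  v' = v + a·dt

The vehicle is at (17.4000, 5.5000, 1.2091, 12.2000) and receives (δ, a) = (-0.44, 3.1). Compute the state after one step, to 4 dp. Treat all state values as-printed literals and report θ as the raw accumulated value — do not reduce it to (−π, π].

(18.2634, 7.7821, 0.6347, 12.8200)

x' = 17.4000 + 12.2000·cos(1.2091)·0.2 = 18.2634
y' = 5.5000 + 12.2000·sin(1.2091)·0.2 = 7.7821
θ' = 1.2091 + (12.2000/2.0)·tan(-0.44)·0.2 = 0.6347
v' = 12.2000 + 3.1000·0.2 = 12.8200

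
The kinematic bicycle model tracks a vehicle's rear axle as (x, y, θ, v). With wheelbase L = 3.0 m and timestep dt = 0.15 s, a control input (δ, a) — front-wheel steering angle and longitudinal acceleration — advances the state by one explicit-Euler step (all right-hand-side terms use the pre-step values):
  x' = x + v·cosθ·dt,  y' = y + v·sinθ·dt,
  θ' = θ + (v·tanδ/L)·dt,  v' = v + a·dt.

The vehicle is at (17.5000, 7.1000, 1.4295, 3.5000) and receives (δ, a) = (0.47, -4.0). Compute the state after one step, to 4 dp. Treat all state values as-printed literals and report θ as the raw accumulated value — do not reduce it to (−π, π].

x' = 17.5000 + 3.5000·cos(1.4295)·0.15 = 17.5739
y' = 7.1000 + 3.5000·sin(1.4295)·0.15 = 7.6198
θ' = 1.4295 + (3.5000/3.0)·tan(0.47)·0.15 = 1.5184
v' = 3.5000 − 4.0000·0.15 = 2.9000

(17.5739, 7.6198, 1.5184, 2.9000)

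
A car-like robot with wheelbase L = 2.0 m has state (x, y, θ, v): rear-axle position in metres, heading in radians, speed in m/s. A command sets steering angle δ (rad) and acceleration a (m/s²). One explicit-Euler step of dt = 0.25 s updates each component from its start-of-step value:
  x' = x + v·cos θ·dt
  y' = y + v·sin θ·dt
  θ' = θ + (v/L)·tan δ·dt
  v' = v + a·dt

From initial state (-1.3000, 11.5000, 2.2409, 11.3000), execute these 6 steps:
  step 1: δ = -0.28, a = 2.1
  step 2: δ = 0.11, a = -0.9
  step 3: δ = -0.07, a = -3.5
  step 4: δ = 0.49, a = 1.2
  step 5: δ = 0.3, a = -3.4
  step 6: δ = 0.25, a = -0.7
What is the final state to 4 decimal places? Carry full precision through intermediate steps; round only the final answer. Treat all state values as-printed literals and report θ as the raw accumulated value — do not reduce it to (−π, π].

(-10.7926, 23.4055, 3.3625, 10.0000)

after step 1 (δ=-0.28, a=2.1): (-3.054515, 13.714114, 1.834730, 11.825000)
after step 2 (δ=0.11, a=-0.9): (-3.825740, 16.567993, 1.997982, 11.600000)
after step 3 (δ=-0.07, a=-3.5): (-5.027243, 19.207386, 1.896316, 10.725000)
after step 4 (δ=0.49, a=1.2): (-5.884710, 21.747829, 2.611390, 11.025000)
after step 5 (δ=0.3, a=-3.4): (-8.262539, 23.141688, 3.037694, 10.175000)
after step 6 (δ=0.25, a=-0.7): (-10.792572, 23.405506, 3.362457, 10.000000)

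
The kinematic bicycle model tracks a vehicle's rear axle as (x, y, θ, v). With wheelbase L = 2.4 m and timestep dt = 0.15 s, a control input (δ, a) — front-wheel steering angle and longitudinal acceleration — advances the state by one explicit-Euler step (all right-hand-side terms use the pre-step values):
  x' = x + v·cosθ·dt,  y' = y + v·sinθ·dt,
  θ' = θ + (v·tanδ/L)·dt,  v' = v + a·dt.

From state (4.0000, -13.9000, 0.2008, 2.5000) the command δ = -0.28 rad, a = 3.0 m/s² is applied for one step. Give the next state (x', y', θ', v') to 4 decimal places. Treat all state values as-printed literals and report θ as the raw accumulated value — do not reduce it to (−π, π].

(4.3675, -13.8252, 0.1559, 2.9500)

x' = 4.0000 + 2.5000·cos(0.2008)·0.15 = 4.3675
y' = -13.9000 + 2.5000·sin(0.2008)·0.15 = -13.8252
θ' = 0.2008 + (2.5000/2.4)·tan(-0.28)·0.15 = 0.1559
v' = 2.5000 + 3.0000·0.15 = 2.9500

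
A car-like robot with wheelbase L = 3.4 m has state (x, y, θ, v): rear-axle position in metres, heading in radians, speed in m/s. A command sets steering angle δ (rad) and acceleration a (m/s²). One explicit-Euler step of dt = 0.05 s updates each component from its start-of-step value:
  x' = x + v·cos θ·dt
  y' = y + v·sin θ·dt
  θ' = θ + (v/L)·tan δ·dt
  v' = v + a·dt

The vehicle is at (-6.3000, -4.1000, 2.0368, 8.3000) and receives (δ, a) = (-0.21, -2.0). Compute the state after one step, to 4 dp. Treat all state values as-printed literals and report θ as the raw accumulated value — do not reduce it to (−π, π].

x' = -6.3000 + 8.3000·cos(2.0368)·0.05 = -6.4865
y' = -4.1000 + 8.3000·sin(2.0368)·0.05 = -3.7293
θ' = 2.0368 + (8.3000/3.4)·tan(-0.21)·0.05 = 2.0108
v' = 8.3000 − 2.0000·0.05 = 8.2000

(-6.4865, -3.7293, 2.0108, 8.2000)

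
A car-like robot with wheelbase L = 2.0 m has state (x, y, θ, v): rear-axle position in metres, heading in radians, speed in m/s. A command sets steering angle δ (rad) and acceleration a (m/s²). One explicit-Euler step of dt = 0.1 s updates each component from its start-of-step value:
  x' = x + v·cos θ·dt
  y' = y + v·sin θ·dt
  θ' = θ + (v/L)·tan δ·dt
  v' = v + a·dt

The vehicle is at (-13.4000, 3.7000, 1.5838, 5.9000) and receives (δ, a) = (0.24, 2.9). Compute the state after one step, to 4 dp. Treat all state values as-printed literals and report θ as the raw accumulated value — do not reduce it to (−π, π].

x' = -13.4000 + 5.9000·cos(1.5838)·0.1 = -13.4077
y' = 3.7000 + 5.9000·sin(1.5838)·0.1 = 4.2900
θ' = 1.5838 + (5.9000/2.0)·tan(0.24)·0.1 = 1.6560
v' = 5.9000 + 2.9000·0.1 = 6.1900

(-13.4077, 4.2900, 1.6560, 6.1900)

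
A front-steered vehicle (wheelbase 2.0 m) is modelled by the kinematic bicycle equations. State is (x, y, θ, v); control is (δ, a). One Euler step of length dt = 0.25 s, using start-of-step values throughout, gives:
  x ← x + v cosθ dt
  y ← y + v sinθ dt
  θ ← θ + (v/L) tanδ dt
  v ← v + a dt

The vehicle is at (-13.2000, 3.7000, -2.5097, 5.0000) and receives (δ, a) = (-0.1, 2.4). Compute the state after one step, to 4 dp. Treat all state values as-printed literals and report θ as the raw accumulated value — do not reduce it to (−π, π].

x' = -13.2000 + 5.0000·cos(-2.5097)·0.25 = -14.2086
y' = 3.7000 + 5.0000·sin(-2.5097)·0.25 = 2.9617
θ' = -2.5097 + (5.0000/2.0)·tan(-0.1)·0.25 = -2.5724
v' = 5.0000 + 2.4000·0.25 = 5.6000

(-14.2086, 2.9617, -2.5724, 5.6000)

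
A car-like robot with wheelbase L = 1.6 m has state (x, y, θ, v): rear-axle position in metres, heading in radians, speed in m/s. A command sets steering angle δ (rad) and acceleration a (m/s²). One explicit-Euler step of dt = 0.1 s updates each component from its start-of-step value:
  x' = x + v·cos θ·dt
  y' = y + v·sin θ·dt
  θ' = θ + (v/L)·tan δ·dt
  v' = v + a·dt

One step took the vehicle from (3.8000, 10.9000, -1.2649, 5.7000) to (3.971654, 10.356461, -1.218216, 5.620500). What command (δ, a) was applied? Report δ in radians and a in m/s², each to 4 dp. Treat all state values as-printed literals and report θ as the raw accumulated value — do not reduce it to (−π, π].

a = (v'−v)/dt = (-0.079500)/0.1 = -0.7950
Δθ = θ'−θ = 0.046684;  (v·dt/L) = 5.7000·0.1/1.6 = 0.356250
tan δ = Δθ·L/(v·dt) = 0.131043  →  δ = 0.1303

δ = 0.1303, a = -0.7950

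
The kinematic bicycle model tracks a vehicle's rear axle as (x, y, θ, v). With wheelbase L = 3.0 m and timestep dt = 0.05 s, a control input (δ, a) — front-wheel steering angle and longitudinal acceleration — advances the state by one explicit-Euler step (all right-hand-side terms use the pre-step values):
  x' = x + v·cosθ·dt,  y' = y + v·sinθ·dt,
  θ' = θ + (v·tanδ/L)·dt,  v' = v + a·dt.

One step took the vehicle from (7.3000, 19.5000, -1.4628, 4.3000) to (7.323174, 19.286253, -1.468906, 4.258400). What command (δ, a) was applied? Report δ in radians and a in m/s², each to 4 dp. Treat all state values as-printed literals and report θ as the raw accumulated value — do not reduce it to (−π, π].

a = (v'−v)/dt = (-0.041600)/0.05 = -0.8320
Δθ = θ'−θ = -0.006106;  (v·dt/L) = 4.3000·0.05/3.0 = 0.071667
tan δ = Δθ·L/(v·dt) = -0.085200  →  δ = -0.0850

δ = -0.0850, a = -0.8320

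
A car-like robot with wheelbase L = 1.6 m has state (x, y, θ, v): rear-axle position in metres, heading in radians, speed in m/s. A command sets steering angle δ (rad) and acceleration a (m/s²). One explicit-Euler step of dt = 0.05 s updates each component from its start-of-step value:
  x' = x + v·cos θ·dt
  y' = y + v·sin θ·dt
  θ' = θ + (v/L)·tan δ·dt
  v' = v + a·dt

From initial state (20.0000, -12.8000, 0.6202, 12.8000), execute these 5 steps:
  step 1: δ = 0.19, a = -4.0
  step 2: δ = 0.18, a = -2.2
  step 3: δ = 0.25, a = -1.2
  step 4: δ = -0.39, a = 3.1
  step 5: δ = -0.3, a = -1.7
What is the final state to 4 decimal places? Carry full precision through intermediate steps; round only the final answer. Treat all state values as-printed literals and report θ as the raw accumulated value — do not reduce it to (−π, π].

(22.3319, -10.7054, 0.5871, 12.5000)

after step 1 (δ=0.19, a=-4.0): (20.520808, -12.428033, 0.697128, 12.600000)
after step 2 (δ=0.18, a=-2.2): (21.003822, -12.023562, 0.768778, 12.490000)
after step 3 (δ=0.25, a=-1.2): (21.452688, -11.589373, 0.868442, 12.430000)
after step 4 (δ=-0.39, a=3.1): (21.854188, -11.114968, 0.708772, 12.585000)
after step 5 (δ=-0.3, a=-1.7): (22.331890, -10.705388, 0.587116, 12.500000)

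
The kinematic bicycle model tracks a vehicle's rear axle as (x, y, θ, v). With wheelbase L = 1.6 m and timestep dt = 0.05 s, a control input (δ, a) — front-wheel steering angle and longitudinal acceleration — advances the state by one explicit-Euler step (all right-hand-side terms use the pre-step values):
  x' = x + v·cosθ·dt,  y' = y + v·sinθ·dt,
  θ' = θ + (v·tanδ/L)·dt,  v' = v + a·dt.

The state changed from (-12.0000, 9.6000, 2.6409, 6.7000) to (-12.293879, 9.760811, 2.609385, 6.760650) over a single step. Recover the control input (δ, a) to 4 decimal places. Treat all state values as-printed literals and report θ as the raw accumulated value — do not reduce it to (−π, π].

a = (v'−v)/dt = (0.060650)/0.05 = 1.2130
Δθ = θ'−θ = -0.031515;  (v·dt/L) = 6.7000·0.05/1.6 = 0.209375
tan δ = Δθ·L/(v·dt) = -0.150519  →  δ = -0.1494

δ = -0.1494, a = 1.2130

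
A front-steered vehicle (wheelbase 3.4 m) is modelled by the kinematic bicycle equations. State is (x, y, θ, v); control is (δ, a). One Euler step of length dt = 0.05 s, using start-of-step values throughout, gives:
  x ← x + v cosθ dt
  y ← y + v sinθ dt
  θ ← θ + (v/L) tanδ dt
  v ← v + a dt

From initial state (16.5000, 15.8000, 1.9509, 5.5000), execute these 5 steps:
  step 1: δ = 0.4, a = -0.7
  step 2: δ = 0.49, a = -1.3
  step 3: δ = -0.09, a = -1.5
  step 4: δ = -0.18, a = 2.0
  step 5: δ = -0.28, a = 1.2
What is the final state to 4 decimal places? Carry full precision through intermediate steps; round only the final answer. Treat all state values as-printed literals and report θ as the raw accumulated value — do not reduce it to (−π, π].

after step 1 (δ=0.4, a=-0.7): (16.397970, 16.055372, 1.985097, 5.465000)
after step 2 (δ=0.49, a=-1.3): (16.287974, 16.305505, 2.027964, 5.400000)
after step 3 (δ=-0.09, a=-1.5): (16.168794, 16.547778, 2.020797, 5.325000)
after step 4 (δ=-0.18, a=2.0): (16.052984, 16.787521, 2.006547, 5.425000)
after step 5 (δ=-0.28, a=1.2): (15.938491, 17.033424, 1.983607, 5.485000)

(15.9385, 17.0334, 1.9836, 5.4850)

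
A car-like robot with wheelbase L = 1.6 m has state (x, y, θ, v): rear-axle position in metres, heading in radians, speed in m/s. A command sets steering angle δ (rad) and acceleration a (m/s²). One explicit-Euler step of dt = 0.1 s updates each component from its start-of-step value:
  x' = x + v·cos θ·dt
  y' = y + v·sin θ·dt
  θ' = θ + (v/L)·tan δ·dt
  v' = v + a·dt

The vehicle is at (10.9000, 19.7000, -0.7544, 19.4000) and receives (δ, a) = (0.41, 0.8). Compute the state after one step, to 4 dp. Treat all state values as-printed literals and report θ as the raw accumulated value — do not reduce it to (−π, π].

x' = 10.9000 + 19.4000·cos(-0.7544)·0.1 = 12.3136
y' = 19.7000 + 19.4000·sin(-0.7544)·0.1 = 18.3714
θ' = -0.7544 + (19.4000/1.6)·tan(0.41)·0.1 = -0.2274
v' = 19.4000 + 0.8000·0.1 = 19.4800

(12.3136, 18.3714, -0.2274, 19.4800)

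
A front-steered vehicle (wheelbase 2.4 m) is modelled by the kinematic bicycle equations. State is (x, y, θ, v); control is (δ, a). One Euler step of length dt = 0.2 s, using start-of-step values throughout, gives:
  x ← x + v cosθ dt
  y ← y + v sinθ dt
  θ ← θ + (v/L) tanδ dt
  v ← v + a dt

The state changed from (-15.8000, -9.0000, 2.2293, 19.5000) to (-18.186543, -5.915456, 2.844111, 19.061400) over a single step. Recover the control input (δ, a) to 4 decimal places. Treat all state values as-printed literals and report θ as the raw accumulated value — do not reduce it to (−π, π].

δ = 0.3617, a = -2.1930

a = (v'−v)/dt = (-0.438600)/0.2 = -2.1930
Δθ = θ'−θ = 0.614811;  (v·dt/L) = 19.5000·0.2/2.4 = 1.625000
tan δ = Δθ·L/(v·dt) = 0.378345  →  δ = 0.3617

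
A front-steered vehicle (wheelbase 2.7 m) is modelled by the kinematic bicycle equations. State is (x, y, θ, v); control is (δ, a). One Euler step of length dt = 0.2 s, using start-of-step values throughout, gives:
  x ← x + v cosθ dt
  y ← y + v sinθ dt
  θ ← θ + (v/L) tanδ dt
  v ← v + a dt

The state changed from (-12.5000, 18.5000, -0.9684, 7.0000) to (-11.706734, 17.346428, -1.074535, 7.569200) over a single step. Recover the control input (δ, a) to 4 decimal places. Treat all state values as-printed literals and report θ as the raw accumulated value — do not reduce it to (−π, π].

a = (v'−v)/dt = (0.569200)/0.2 = 2.8460
Δθ = θ'−θ = -0.106135;  (v·dt/L) = 7.0000·0.2/2.7 = 0.518519
tan δ = Δθ·L/(v·dt) = -0.204689  →  δ = -0.2019

δ = -0.2019, a = 2.8460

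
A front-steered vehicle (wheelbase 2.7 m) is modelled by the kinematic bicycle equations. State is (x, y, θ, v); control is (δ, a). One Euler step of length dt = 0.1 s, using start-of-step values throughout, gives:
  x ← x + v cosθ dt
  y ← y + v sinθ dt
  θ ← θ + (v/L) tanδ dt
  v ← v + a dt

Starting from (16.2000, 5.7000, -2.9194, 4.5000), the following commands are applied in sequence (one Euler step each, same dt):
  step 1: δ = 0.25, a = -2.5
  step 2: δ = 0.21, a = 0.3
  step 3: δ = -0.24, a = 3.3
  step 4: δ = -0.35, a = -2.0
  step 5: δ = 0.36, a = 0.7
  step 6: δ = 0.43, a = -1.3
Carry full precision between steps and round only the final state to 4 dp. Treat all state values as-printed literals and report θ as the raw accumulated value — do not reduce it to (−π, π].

(13.6307, 5.0446, -2.8068, 4.3500)

after step 1 (δ=0.25, a=-2.5): (15.761063, 5.600834, -2.876843, 4.250000)
after step 2 (δ=0.21, a=0.3): (15.350870, 5.489625, -2.843293, 4.280000)
after step 3 (δ=-0.24, a=3.3): (14.941772, 5.363838, -2.882085, 4.610000)
after step 4 (δ=-0.35, a=-2.0): (14.496208, 5.245543, -2.944410, 4.410000)
after step 5 (δ=0.36, a=0.7): (14.063753, 5.159148, -2.882931, 4.480000)
after step 6 (δ=0.43, a=-1.3): (13.630657, 5.044556, -2.806834, 4.350000)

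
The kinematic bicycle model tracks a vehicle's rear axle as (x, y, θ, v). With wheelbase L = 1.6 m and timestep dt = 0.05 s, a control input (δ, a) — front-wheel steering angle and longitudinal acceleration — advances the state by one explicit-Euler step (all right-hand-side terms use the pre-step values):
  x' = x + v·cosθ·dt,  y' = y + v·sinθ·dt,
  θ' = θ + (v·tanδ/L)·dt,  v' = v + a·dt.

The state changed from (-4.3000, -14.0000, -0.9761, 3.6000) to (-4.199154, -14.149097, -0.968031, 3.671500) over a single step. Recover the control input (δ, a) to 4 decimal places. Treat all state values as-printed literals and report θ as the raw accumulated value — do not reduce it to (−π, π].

δ = 0.0716, a = 1.4300

a = (v'−v)/dt = (0.071500)/0.05 = 1.4300
Δθ = θ'−θ = 0.008069;  (v·dt/L) = 3.6000·0.05/1.6 = 0.112500
tan δ = Δθ·L/(v·dt) = 0.071724  →  δ = 0.0716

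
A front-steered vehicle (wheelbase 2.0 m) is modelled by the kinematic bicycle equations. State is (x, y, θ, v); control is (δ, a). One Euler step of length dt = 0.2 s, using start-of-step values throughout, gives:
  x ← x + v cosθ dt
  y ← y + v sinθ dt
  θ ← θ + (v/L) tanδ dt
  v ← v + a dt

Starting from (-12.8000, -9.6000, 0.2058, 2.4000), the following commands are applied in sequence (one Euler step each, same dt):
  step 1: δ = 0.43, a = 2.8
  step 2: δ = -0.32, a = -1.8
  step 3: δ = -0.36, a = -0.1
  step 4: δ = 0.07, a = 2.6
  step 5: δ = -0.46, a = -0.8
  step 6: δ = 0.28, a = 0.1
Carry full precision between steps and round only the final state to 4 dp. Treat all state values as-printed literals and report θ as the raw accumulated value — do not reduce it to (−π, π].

after step 1 (δ=0.43, a=2.8): (-12.330129, -9.501912, 0.315869, 2.960000)
after step 2 (δ=-0.32, a=-1.8): (-11.767417, -9.318011, 0.217778, 2.600000)
after step 3 (δ=-0.36, a=-0.1): (-11.259700, -9.205660, 0.119913, 2.580000)
after step 4 (δ=0.07, a=2.6): (-10.747405, -9.143933, 0.138003, 3.100000)
after step 5 (δ=-0.46, a=-0.8): (-10.133299, -9.058643, -0.015587, 2.940000)
after step 6 (δ=0.28, a=0.1): (-9.545371, -9.067807, 0.068954, 2.960000)

(-9.5454, -9.0678, 0.0690, 2.9600)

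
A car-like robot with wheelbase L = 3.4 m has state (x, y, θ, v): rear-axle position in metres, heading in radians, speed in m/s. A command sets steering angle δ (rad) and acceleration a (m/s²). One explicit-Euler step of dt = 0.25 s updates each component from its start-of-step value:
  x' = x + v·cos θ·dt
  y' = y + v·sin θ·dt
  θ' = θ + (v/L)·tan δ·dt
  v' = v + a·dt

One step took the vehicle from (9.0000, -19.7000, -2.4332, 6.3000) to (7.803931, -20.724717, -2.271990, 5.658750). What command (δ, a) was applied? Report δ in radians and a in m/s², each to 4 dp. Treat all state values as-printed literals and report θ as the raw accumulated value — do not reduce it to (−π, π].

δ = 0.3349, a = -2.5650

a = (v'−v)/dt = (-0.641250)/0.25 = -2.5650
Δθ = θ'−θ = 0.161210;  (v·dt/L) = 6.3000·0.25/3.4 = 0.463235
tan δ = Δθ·L/(v·dt) = 0.348009  →  δ = 0.3349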